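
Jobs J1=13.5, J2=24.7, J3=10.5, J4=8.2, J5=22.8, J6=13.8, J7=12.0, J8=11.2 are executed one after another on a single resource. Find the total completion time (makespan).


Sequential makespan: sum all processing times
= 13.5 + 24.7 + 10.5 + 8.2 + 22.8 + 13.8 + 12.0 + 11.2
= 116.7 time units


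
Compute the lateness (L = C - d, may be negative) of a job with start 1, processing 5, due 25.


Completion = 1 + 5 = 6
Lateness = C - d = 6 - 25
= -19


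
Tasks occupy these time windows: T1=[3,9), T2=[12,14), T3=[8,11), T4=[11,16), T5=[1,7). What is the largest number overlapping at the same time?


Check each time point for overlaps:
  t=3: 2 tasks active (T1, T5)
Max concurrent = 2


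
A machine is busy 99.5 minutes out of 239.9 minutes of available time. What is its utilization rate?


Utilization = busy / total × 100
= 99.5 / 239.9 × 100
= 41.5%


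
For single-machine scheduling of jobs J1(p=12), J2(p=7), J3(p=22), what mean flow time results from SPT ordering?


SPT order: J2 → J1 → J3
Completion times:
  J2: C=7
  J1: C=19
  J3: C=41
Sum = 67, n = 3
Mean flow = 67/3
= 22.33


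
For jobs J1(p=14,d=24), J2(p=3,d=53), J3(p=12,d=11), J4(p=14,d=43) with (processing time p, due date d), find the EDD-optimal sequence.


EDD: sort by earliest due date
  J3: d=11, p=12
  J1: d=24, p=14
  J4: d=43, p=14
  J2: d=53, p=3
Order: J3 → J1 → J4 → J2


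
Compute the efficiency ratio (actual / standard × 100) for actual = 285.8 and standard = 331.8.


Efficiency = (actual / standard) × 100
= (285.8 / 331.8) × 100
= 86.1%


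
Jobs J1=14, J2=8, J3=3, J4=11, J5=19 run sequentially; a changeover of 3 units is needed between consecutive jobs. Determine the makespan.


Makespan = Σ processing + (n-1) × setup
= (14 + 8 + 3 + 11 + 19) + (5-1)×3
= 55 + 12
= 67 time units


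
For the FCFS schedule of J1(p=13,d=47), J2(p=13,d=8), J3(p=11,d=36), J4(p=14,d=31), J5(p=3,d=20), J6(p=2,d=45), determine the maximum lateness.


Lateness per job (L = C - d):
  J1: C=13, d=47, L=-34
  J2: C=26, d=8, L=18
  J3: C=37, d=36, L=1
  J4: C=51, d=31, L=20
  J5: C=54, d=20, L=34
  J6: C=56, d=45, L=11
Lmax = max(-34, 18, 1, 20, 34, 11)
= 34


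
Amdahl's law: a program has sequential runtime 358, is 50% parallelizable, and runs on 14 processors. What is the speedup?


Amdahl's law: T_p = T × ((1-p) + p/N)
= 358 × ((1-0.5) + 0.5/14)
= 358 × (0.50 + 0.0357)
= 358 × 0.5357
= 191.79
Speedup = 358/191.79
= 1.87×


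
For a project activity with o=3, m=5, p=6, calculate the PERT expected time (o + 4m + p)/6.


te = (o + 4m + p) / 6
= (3 + 4×5 + 6) / 6
= (3 + 20 + 6) / 6
= 29 / 6
= 4.83


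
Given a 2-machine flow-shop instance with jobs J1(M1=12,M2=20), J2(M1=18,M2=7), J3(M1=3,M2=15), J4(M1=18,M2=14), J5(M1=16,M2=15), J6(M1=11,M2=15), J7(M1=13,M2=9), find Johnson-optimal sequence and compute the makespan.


Johnson's rule:
Group 1 (M1≤M2, sort by M1): ['J3', 'J6', 'J1']
Group 2 (M1>M2, sort desc M2): ['J5', 'J4', 'J7', 'J2']
Sequence: J3 → J6 → J1 → J5 → J4 → J7 → J2
Makespan calculation:
  J3: M1 done=3, M2 done=18
  J6: M1 done=14, M2 done=33
  J1: M1 done=26, M2 done=53
  J5: M1 done=42, M2 done=68
  J4: M1 done=60, M2 done=82
  J7: M1 done=73, M2 done=91
  J2: M1 done=91, M2 done=98
= Sequence: J3 → J6 → J1 → J5 → J4 → J7 → J2, Makespan: 98


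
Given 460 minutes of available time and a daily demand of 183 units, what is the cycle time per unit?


Cycle time = available time / demand
= 460 / 183
= 2.51 min/unit


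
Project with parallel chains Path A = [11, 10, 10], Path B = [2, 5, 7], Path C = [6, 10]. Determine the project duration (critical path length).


Path A: 11 + 10 + 10 = 31
Path B: 2 + 5 + 7 = 14
Path C: 6 + 10 = 16
Critical path = longest = max(31, 14, 16)
= 31 (Path A)


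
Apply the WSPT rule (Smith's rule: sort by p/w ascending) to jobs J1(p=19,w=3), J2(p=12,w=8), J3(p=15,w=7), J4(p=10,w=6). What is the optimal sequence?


WSPT (Smith's rule): sort by p/w ascending
  J2: p/w = 12/8 = 1.500
  J4: p/w = 10/6 = 1.667
  J3: p/w = 15/7 = 2.143
  J1: p/w = 19/3 = 6.333
Order: J2 → J4 → J3 → J1


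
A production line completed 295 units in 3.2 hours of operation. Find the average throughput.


Throughput = units / time
= 295 / 3.2
= 92.2 units/hour


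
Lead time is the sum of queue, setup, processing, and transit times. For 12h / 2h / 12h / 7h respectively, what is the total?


Lead time = queue + setup + processing + transit
= 12 + 2 + 12 + 7
= 33 hours


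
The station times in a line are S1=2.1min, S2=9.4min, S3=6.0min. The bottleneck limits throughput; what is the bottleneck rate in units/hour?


Bottleneck = longest station time
Station times: [2.1, 9.4, 6.0]
Max = 9.4 min
Rate = 60 / 9.4
= 6.38 units/hour (bottleneck: 9.4min)


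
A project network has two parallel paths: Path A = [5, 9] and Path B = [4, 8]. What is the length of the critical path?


Path A: 5 + 9 = 14
Path B: 4 + 8 = 12
Critical path = longest = max(14, 12)
= 14 (Path A)


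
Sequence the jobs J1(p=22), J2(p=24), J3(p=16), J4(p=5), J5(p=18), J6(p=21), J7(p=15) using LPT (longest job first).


LPT: sort by longest processing time first
  J2: p=24
  J1: p=22
  J6: p=21
  J5: p=18
  J3: p=16
  J7: p=15
  J4: p=5
Order: J2 → J1 → J6 → J5 → J3 → J7 → J4


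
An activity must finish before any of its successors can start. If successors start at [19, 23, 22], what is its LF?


LF = min of all successor start times
Successors start at: [19, 23, 22]
LF = min(19, 23, 22)
= 19


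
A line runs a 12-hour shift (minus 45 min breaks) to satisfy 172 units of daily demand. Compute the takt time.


Available = 12×60 - 45 = 675 min
Takt time = 675 / 172
= 3.92 min/unit


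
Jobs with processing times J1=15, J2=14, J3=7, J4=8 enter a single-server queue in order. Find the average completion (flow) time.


Completion times:
  J1: completes at 15
  J2: completes at 29
  J3: completes at 36
  J4: completes at 44
Sum = 124
Average = 124/4
= 31.00


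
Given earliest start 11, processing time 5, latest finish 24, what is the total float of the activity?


EF = ES + duration = 11 + 5 = 16
LS = LF - duration = 24 - 5 = 19
Total Float = LF - EF = 24 - 16
(or LS - ES = 19 - 11)
= 8


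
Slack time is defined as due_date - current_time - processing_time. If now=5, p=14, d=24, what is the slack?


Slack = due - current_time - processing
= 24 - 5 - 14
= 5


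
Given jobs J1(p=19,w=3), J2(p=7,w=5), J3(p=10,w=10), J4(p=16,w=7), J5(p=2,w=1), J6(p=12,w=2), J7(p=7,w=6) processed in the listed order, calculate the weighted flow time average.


Completion times:
  J1: C=19, w×C=3×19=57
  J2: C=26, w×C=5×26=130
  J3: C=36, w×C=10×36=360
  J4: C=52, w×C=7×52=364
  J5: C=54, w×C=1×54=54
  J6: C=66, w×C=2×66=132
  J7: C=73, w×C=6×73=438
Sum w×C = 1535
Sum w = 34
Weighted avg = 1535/34
= 45.15


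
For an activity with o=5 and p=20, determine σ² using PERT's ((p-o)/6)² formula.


σ² = ((p - o) / 6)² = (p - o)² / 36
= (20 - 5)² / 36
= 15² / 36
= 225 / 36
= 6.2500


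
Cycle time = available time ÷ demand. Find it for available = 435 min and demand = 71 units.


Cycle time = available time / demand
= 435 / 71
= 6.13 min/unit


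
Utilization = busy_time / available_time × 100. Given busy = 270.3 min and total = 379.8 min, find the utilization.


Utilization = busy / total × 100
= 270.3 / 379.8 × 100
= 71.2%


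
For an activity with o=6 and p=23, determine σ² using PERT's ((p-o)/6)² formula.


σ² = ((p - o) / 6)² = (p - o)² / 36
= (23 - 6)² / 36
= 17² / 36
= 289 / 36
= 8.0278


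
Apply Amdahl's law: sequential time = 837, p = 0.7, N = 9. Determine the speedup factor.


Amdahl's law: T_p = T × ((1-p) + p/N)
= 837 × ((1-0.7) + 0.7/9)
= 837 × (0.30 + 0.0778)
= 837 × 0.3778
= 316.20
Speedup = 837/316.20
= 2.65×


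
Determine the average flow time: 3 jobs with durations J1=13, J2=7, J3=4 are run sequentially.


Completion times:
  J1: completes at 13
  J2: completes at 20
  J3: completes at 24
Sum = 57
Average = 57/3
= 19.00


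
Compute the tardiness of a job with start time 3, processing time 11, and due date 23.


Completion = start + processing = 3 + 11 = 14
Tardiness = max(0, C - d) = max(0, 14 - 23)
= max(0, -9)
= 0


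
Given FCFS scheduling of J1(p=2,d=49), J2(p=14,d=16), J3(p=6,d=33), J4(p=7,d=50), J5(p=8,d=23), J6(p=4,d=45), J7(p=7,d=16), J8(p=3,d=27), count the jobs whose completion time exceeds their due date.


Completion vs due date:
  J1: C=2, d=49 → on time
  J2: C=16, d=16 → on time
  J3: C=22, d=33 → on time
  J4: C=29, d=50 → on time
  J5: C=37, d=23 → TARDY
  J6: C=41, d=45 → on time
  J7: C=48, d=16 → TARDY
  J8: C=51, d=27 → TARDY
Tardy jobs: J5, J7, J8
Count = 3


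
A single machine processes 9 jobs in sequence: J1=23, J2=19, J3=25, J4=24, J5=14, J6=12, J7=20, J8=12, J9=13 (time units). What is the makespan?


Sequential makespan: sum all processing times
= 23 + 19 + 25 + 24 + 14 + 12 + 20 + 12 + 13
= 162 time units


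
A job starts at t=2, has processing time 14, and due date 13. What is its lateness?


Completion = 2 + 14 = 16
Lateness = C - d = 16 - 13
= 3


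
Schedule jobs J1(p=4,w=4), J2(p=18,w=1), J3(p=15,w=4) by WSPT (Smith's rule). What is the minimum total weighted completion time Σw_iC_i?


WSPT order (by p/w): J1 → J3 → J2
  J1: C=4, w·C=4×4=16
  J3: C=19, w·C=4×19=76
  J2: C=37, w·C=1×37=37
Σ w·C = 129
= 129


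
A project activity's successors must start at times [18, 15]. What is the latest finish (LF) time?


LF = min of all successor start times
Successors start at: [18, 15]
LF = min(18, 15)
= 15


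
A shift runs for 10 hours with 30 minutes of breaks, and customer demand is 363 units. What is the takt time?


Available = 10×60 - 30 = 570 min
Takt time = 570 / 363
= 1.57 min/unit


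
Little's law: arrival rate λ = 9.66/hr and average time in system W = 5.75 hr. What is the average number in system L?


Little's law: L = λ × W
= 9.66 × 5.75
= 55.55


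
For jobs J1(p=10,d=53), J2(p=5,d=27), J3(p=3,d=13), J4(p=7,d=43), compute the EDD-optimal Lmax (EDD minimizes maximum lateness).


EDD order: J3 → J2 → J4 → J1
Completion and lateness:
  J3: C=3, d=13, L=3-13=-10
  J2: C=8, d=27, L=8-27=-19
  J4: C=15, d=43, L=15-43=-28
  J1: C=25, d=53, L=25-53=-28
Lmax = max(-10, -19, -28, -28)
= -10


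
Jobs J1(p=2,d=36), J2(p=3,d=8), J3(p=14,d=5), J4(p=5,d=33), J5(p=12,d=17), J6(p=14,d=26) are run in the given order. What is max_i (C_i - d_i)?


Lateness per job (L = C - d):
  J1: C=2, d=36, L=-34
  J2: C=5, d=8, L=-3
  J3: C=19, d=5, L=14
  J4: C=24, d=33, L=-9
  J5: C=36, d=17, L=19
  J6: C=50, d=26, L=24
Lmax = max(-34, -3, 14, -9, 19, 24)
= 24


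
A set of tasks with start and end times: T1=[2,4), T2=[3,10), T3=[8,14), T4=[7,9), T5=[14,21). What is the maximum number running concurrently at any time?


Check each time point for overlaps:
  t=8: 3 tasks active (T2, T3, T4)
Max concurrent = 3


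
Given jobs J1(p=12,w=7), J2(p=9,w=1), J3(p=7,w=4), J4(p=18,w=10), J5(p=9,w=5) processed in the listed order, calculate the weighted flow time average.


Completion times:
  J1: C=12, w×C=7×12=84
  J2: C=21, w×C=1×21=21
  J3: C=28, w×C=4×28=112
  J4: C=46, w×C=10×46=460
  J5: C=55, w×C=5×55=275
Sum w×C = 952
Sum w = 27
Weighted avg = 952/27
= 35.26


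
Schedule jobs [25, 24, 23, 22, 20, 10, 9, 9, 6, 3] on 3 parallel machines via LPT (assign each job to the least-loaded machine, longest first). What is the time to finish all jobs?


Jobs (LPT sorted): [25, 24, 23, 22, 20, 10, 9, 9, 6, 3]
Machines: 3
  J=25 → Machine 1 (load: 0+25=25)
  J=24 → Machine 2 (load: 0+24=24)
  J=23 → Machine 3 (load: 0+23=23)
  J=22 → Machine 3 (load: 23+22=45)
  J=20 → Machine 2 (load: 24+20=44)
  J=10 → Machine 1 (load: 25+10=35)
  J=9 → Machine 1 (load: 35+9=44)
  J=9 → Machine 1 (load: 44+9=53)
  J=6 → Machine 2 (load: 44+6=50)
  J=3 → Machine 3 (load: 45+3=48)
Machine loads: [53, 50, 48]
Makespan = max = 53 time units


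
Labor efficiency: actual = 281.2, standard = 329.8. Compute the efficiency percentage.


Efficiency = (actual / standard) × 100
= (281.2 / 329.8) × 100
= 85.3%


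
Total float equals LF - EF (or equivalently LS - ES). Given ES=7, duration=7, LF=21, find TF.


EF = ES + duration = 7 + 7 = 14
LS = LF - duration = 21 - 7 = 14
Total Float = LF - EF = 21 - 14
(or LS - ES = 14 - 7)
= 7


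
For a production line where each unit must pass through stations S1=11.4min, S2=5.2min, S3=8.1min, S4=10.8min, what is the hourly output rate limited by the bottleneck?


Bottleneck = longest station time
Station times: [11.4, 5.2, 8.1, 10.8]
Max = 11.4 min
Rate = 60 / 11.4
= 5.26 units/hour (bottleneck: 11.4min)


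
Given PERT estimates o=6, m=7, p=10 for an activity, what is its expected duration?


te = (o + 4m + p) / 6
= (6 + 4×7 + 10) / 6
= (6 + 28 + 10) / 6
= 44 / 6
= 7.33


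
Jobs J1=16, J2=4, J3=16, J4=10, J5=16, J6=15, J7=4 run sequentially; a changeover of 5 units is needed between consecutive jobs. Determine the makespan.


Makespan = Σ processing + (n-1) × setup
= (16 + 4 + 16 + 10 + 16 + 15 + 4) + (7-1)×5
= 81 + 30
= 111 time units


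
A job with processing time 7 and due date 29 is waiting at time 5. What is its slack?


Slack = due - current_time - processing
= 29 - 5 - 7
= 17


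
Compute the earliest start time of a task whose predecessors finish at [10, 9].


ES = max of all predecessor completion times
Predecessors: [10, 9]
ES = max(10, 9)
= 10


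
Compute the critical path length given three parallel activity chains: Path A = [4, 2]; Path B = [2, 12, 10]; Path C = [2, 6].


Path A: 4 + 2 = 6
Path B: 2 + 12 + 10 = 24
Path C: 2 + 6 = 8
Critical path = longest = max(6, 24, 8)
= 24 (Path B)


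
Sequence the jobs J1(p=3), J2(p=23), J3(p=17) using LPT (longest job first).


LPT: sort by longest processing time first
  J2: p=23
  J3: p=17
  J1: p=3
Order: J2 → J3 → J1


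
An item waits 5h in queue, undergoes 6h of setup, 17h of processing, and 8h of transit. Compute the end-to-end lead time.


Lead time = queue + setup + processing + transit
= 5 + 6 + 17 + 8
= 36 hours


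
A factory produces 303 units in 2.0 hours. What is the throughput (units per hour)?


Throughput = units / time
= 303 / 2.0
= 151.5 units/hour


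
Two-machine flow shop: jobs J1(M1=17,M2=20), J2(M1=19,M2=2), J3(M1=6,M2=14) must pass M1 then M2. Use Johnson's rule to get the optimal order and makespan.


Johnson's rule:
Group 1 (M1≤M2, sort by M1): ['J3', 'J1']
Group 2 (M1>M2, sort desc M2): ['J2']
Sequence: J3 → J1 → J2
Makespan calculation:
  J3: M1 done=6, M2 done=20
  J1: M1 done=23, M2 done=43
  J2: M1 done=42, M2 done=45
= Sequence: J3 → J1 → J2, Makespan: 45


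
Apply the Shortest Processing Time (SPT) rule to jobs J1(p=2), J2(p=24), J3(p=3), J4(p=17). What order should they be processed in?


SPT: sort by shortest processing time
  J1: p=2
  J3: p=3
  J4: p=17
  J2: p=24
Order: J1 → J3 → J4 → J2


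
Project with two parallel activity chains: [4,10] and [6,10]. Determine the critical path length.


Path A: 4 + 10 = 14
Path B: 6 + 10 = 16
Critical path = longest = max(14, 16)
= 16 (Path B)


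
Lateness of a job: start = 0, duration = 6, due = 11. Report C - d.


Completion = 0 + 6 = 6
Lateness = C - d = 6 - 11
= -5


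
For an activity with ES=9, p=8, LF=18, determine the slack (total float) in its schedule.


EF = ES + duration = 9 + 8 = 17
LS = LF - duration = 18 - 8 = 10
Total Float = LF - EF = 18 - 17
(or LS - ES = 10 - 9)
= 1


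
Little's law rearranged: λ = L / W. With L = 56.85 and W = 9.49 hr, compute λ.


Little's law: L = λW → λ = L / W
= 56.85 / 9.49
= 5.99 per hour


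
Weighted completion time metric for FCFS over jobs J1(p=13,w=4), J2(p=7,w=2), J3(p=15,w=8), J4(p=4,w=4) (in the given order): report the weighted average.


Completion times:
  J1: C=13, w×C=4×13=52
  J2: C=20, w×C=2×20=40
  J3: C=35, w×C=8×35=280
  J4: C=39, w×C=4×39=156
Sum w×C = 528
Sum w = 18
Weighted avg = 528/18
= 29.33


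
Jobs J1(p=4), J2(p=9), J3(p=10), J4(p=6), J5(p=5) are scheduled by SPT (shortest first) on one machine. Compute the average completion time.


SPT order: J1 → J5 → J4 → J2 → J3
Completion times:
  J1: C=4
  J5: C=9
  J4: C=15
  J2: C=24
  J3: C=34
Sum = 86, n = 5
Mean flow = 86/5
= 17.20


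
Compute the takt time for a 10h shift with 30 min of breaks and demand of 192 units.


Available = 10×60 - 30 = 570 min
Takt time = 570 / 192
= 2.97 min/unit


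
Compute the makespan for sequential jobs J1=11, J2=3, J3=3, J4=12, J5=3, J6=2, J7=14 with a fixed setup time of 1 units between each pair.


Makespan = Σ processing + (n-1) × setup
= (11 + 3 + 3 + 12 + 3 + 2 + 14) + (7-1)×1
= 48 + 6
= 54 time units


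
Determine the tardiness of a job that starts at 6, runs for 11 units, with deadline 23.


Completion = start + processing = 6 + 11 = 17
Tardiness = max(0, C - d) = max(0, 17 - 23)
= max(0, -6)
= 0


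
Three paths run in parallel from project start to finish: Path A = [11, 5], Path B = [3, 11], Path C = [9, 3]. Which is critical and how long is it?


Path A: 11 + 5 = 16
Path B: 3 + 11 = 14
Path C: 9 + 3 = 12
Critical path = longest = max(16, 14, 12)
= 16 (Path A)


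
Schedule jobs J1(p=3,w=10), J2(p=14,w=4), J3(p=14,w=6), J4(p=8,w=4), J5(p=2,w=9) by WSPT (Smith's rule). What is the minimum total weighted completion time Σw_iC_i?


WSPT order (by p/w): J5 → J1 → J4 → J3 → J2
  J5: C=2, w·C=9×2=18
  J1: C=5, w·C=10×5=50
  J4: C=13, w·C=4×13=52
  J3: C=27, w·C=6×27=162
  J2: C=41, w·C=4×41=164
Σ w·C = 446
= 446


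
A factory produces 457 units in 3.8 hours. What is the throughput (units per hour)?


Throughput = units / time
= 457 / 3.8
= 120.3 units/hour


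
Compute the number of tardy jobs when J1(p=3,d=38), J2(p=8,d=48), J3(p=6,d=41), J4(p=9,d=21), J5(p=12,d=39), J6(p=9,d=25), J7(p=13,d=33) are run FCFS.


Completion vs due date:
  J1: C=3, d=38 → on time
  J2: C=11, d=48 → on time
  J3: C=17, d=41 → on time
  J4: C=26, d=21 → TARDY
  J5: C=38, d=39 → on time
  J6: C=47, d=25 → TARDY
  J7: C=60, d=33 → TARDY
Tardy jobs: J4, J6, J7
Count = 3


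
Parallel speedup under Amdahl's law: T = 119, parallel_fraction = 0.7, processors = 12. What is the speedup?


Amdahl's law: T_p = T × ((1-p) + p/N)
= 119 × ((1-0.7) + 0.7/12)
= 119 × (0.30 + 0.0583)
= 119 × 0.3583
= 42.64
Speedup = 119/42.64
= 2.79×


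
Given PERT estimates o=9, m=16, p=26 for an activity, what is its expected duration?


te = (o + 4m + p) / 6
= (9 + 4×16 + 26) / 6
= (9 + 64 + 26) / 6
= 99 / 6
= 16.50


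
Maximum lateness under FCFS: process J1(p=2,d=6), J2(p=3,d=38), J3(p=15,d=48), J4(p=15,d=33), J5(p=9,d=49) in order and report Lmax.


Lateness per job (L = C - d):
  J1: C=2, d=6, L=-4
  J2: C=5, d=38, L=-33
  J3: C=20, d=48, L=-28
  J4: C=35, d=33, L=2
  J5: C=44, d=49, L=-5
Lmax = max(-4, -33, -28, 2, -5)
= 2


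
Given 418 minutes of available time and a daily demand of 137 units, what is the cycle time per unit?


Cycle time = available time / demand
= 418 / 137
= 3.05 min/unit


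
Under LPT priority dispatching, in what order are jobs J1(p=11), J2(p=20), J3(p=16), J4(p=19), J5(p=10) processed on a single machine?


LPT: sort by longest processing time first
  J2: p=20
  J4: p=19
  J3: p=16
  J1: p=11
  J5: p=10
Order: J2 → J4 → J3 → J1 → J5


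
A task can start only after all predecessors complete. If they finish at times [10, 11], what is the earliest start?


ES = max of all predecessor completion times
Predecessors: [10, 11]
ES = max(10, 11)
= 11


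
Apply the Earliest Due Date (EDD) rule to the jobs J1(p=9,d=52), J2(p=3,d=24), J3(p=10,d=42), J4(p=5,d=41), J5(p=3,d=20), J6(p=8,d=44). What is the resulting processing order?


EDD: sort by earliest due date
  J5: d=20, p=3
  J2: d=24, p=3
  J4: d=41, p=5
  J3: d=42, p=10
  J6: d=44, p=8
  J1: d=52, p=9
Order: J5 → J2 → J4 → J3 → J6 → J1


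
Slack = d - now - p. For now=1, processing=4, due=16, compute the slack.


Slack = due - current_time - processing
= 16 - 1 - 4
= 11


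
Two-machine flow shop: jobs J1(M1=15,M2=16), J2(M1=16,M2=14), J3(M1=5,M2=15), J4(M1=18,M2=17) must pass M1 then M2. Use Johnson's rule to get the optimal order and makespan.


Johnson's rule:
Group 1 (M1≤M2, sort by M1): ['J3', 'J1']
Group 2 (M1>M2, sort desc M2): ['J4', 'J2']
Sequence: J3 → J1 → J4 → J2
Makespan calculation:
  J3: M1 done=5, M2 done=20
  J1: M1 done=20, M2 done=36
  J4: M1 done=38, M2 done=55
  J2: M1 done=54, M2 done=69
= Sequence: J3 → J1 → J4 → J2, Makespan: 69


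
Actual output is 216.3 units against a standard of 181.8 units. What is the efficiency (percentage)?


Efficiency = (actual / standard) × 100
= (216.3 / 181.8) × 100
= 119.0%


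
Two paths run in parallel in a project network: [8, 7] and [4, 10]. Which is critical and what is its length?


Path A: 8 + 7 = 15
Path B: 4 + 10 = 14
Critical path = longest = max(15, 14)
= 15 (Path A)


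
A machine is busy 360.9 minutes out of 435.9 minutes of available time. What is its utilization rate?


Utilization = busy / total × 100
= 360.9 / 435.9 × 100
= 82.8%


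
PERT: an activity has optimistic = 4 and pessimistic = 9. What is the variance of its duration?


σ² = ((p - o) / 6)² = (p - o)² / 36
= (9 - 4)² / 36
= 5² / 36
= 25 / 36
= 0.6944


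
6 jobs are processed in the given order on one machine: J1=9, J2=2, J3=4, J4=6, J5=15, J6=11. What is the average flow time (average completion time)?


Completion times:
  J1: completes at 9
  J2: completes at 11
  J3: completes at 15
  J4: completes at 21
  J5: completes at 36
  J6: completes at 47
Sum = 139
Average = 139/6
= 23.17


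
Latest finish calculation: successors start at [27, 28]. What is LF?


LF = min of all successor start times
Successors start at: [27, 28]
LF = min(27, 28)
= 27


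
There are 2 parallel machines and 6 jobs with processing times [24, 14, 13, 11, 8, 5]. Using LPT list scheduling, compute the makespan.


Jobs (LPT sorted): [24, 14, 13, 11, 8, 5]
Machines: 2
  J=24 → Machine 1 (load: 0+24=24)
  J=14 → Machine 2 (load: 0+14=14)
  J=13 → Machine 2 (load: 14+13=27)
  J=11 → Machine 1 (load: 24+11=35)
  J=8 → Machine 2 (load: 27+8=35)
  J=5 → Machine 1 (load: 35+5=40)
Machine loads: [40, 35]
Makespan = max = 40 time units


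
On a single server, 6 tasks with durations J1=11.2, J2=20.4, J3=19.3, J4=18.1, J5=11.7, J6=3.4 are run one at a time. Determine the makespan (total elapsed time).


Sequential makespan: sum all processing times
= 11.2 + 20.4 + 19.3 + 18.1 + 11.7 + 3.4
= 84.1 time units


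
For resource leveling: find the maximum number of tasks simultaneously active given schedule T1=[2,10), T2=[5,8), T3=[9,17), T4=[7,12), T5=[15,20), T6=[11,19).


Check each time point for overlaps:
  t=7: 3 tasks active (T1, T2, T4)
Max concurrent = 3


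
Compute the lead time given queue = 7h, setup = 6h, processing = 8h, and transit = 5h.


Lead time = queue + setup + processing + transit
= 7 + 6 + 8 + 5
= 26 hours


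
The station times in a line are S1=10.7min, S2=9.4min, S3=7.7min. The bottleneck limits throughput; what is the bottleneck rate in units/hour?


Bottleneck = longest station time
Station times: [10.7, 9.4, 7.7]
Max = 10.7 min
Rate = 60 / 10.7
= 5.61 units/hour (bottleneck: 10.7min)


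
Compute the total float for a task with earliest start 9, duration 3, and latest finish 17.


EF = ES + duration = 9 + 3 = 12
LS = LF - duration = 17 - 3 = 14
Total Float = LF - EF = 17 - 12
(or LS - ES = 14 - 9)
= 5


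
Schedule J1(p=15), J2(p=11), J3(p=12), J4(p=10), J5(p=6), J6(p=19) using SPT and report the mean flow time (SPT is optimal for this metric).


SPT order: J5 → J4 → J2 → J3 → J1 → J6
Completion times:
  J5: C=6
  J4: C=16
  J2: C=27
  J3: C=39
  J1: C=54
  J6: C=73
Sum = 215, n = 6
Mean flow = 215/6
= 35.83


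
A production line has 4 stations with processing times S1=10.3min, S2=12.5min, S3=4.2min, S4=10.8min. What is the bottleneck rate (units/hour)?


Bottleneck = longest station time
Station times: [10.3, 12.5, 4.2, 10.8]
Max = 12.5 min
Rate = 60 / 12.5
= 4.80 units/hour (bottleneck: 12.5min)


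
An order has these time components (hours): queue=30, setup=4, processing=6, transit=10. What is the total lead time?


Lead time = queue + setup + processing + transit
= 30 + 4 + 6 + 10
= 50 hours


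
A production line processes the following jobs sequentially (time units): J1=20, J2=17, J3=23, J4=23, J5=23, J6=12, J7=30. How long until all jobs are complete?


Sequential makespan: sum all processing times
= 20 + 17 + 23 + 23 + 23 + 12 + 30
= 148 time units


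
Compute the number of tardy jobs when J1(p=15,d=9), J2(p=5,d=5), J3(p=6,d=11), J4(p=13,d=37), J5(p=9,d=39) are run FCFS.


Completion vs due date:
  J1: C=15, d=9 → TARDY
  J2: C=20, d=5 → TARDY
  J3: C=26, d=11 → TARDY
  J4: C=39, d=37 → TARDY
  J5: C=48, d=39 → TARDY
Tardy jobs: J1, J2, J3, J4, J5
Count = 5


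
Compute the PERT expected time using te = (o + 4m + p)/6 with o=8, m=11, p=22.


te = (o + 4m + p) / 6
= (8 + 4×11 + 22) / 6
= (8 + 44 + 22) / 6
= 74 / 6
= 12.33


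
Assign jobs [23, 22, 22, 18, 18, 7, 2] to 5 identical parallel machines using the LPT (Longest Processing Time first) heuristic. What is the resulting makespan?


Jobs (LPT sorted): [23, 22, 22, 18, 18, 7, 2]
Machines: 5
  J=23 → Machine 1 (load: 0+23=23)
  J=22 → Machine 2 (load: 0+22=22)
  J=22 → Machine 3 (load: 0+22=22)
  J=18 → Machine 4 (load: 0+18=18)
  J=18 → Machine 5 (load: 0+18=18)
  J=7 → Machine 4 (load: 18+7=25)
  J=2 → Machine 5 (load: 18+2=20)
Machine loads: [23, 22, 22, 25, 20]
Makespan = max = 25 time units


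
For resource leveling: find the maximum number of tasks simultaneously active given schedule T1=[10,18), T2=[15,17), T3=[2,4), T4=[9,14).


Check each time point for overlaps:
  t=10: 2 tasks active (T1, T4)
Max concurrent = 2


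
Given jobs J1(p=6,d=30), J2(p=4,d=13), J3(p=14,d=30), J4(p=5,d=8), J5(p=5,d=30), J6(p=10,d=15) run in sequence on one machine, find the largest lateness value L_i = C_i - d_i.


Lateness per job (L = C - d):
  J1: C=6, d=30, L=-24
  J2: C=10, d=13, L=-3
  J3: C=24, d=30, L=-6
  J4: C=29, d=8, L=21
  J5: C=34, d=30, L=4
  J6: C=44, d=15, L=29
Lmax = max(-24, -3, -6, 21, 4, 29)
= 29


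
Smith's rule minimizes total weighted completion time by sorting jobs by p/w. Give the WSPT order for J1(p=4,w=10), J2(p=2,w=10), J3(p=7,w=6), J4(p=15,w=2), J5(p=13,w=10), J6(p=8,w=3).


WSPT (Smith's rule): sort by p/w ascending
  J2: p/w = 2/10 = 0.200
  J1: p/w = 4/10 = 0.400
  J3: p/w = 7/6 = 1.167
  J5: p/w = 13/10 = 1.300
  J6: p/w = 8/3 = 2.667
  J4: p/w = 15/2 = 7.500
Order: J2 → J1 → J3 → J5 → J6 → J4


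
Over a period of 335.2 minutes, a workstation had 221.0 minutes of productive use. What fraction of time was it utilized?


Utilization = busy / total × 100
= 221.0 / 335.2 × 100
= 65.9%


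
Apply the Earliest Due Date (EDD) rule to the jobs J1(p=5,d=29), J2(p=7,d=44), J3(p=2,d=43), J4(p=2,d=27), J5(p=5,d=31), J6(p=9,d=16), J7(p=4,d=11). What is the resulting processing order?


EDD: sort by earliest due date
  J7: d=11, p=4
  J6: d=16, p=9
  J4: d=27, p=2
  J1: d=29, p=5
  J5: d=31, p=5
  J3: d=43, p=2
  J2: d=44, p=7
Order: J7 → J6 → J4 → J1 → J5 → J3 → J2


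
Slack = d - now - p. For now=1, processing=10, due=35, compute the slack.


Slack = due - current_time - processing
= 35 - 1 - 10
= 24


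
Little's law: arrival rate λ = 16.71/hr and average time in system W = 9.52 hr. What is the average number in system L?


Little's law: L = λ × W
= 16.71 × 9.52
= 159.08


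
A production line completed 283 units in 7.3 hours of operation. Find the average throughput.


Throughput = units / time
= 283 / 7.3
= 38.8 units/hour


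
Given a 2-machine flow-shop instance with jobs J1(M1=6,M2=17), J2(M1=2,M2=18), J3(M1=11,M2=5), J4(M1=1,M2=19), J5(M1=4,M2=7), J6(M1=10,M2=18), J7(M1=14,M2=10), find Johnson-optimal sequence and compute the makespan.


Johnson's rule:
Group 1 (M1≤M2, sort by M1): ['J4', 'J2', 'J5', 'J1', 'J6']
Group 2 (M1>M2, sort desc M2): ['J7', 'J3']
Sequence: J4 → J2 → J5 → J1 → J6 → J7 → J3
Makespan calculation:
  J4: M1 done=1, M2 done=20
  J2: M1 done=3, M2 done=38
  J5: M1 done=7, M2 done=45
  J1: M1 done=13, M2 done=62
  J6: M1 done=23, M2 done=80
  J7: M1 done=37, M2 done=90
  J3: M1 done=48, M2 done=95
= Sequence: J4 → J2 → J5 → J1 → J6 → J7 → J3, Makespan: 95


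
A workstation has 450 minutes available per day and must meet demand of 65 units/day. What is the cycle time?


Cycle time = available time / demand
= 450 / 65
= 6.92 min/unit


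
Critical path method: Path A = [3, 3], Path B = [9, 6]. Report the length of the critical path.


Path A: 3 + 3 = 6
Path B: 9 + 6 = 15
Critical path = longest = max(6, 15)
= 15 (Path B)


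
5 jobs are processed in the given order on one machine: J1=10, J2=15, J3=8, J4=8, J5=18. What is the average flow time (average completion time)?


Completion times:
  J1: completes at 10
  J2: completes at 25
  J3: completes at 33
  J4: completes at 41
  J5: completes at 59
Sum = 168
Average = 168/5
= 33.60


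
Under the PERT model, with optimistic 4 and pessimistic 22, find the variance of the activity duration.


σ² = ((p - o) / 6)² = (p - o)² / 36
= (22 - 4)² / 36
= 18² / 36
= 324 / 36
= 9.0000


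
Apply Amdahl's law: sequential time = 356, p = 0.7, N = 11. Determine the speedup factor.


Amdahl's law: T_p = T × ((1-p) + p/N)
= 356 × ((1-0.7) + 0.7/11)
= 356 × (0.30 + 0.0636)
= 356 × 0.3636
= 129.45
Speedup = 356/129.45
= 2.75×


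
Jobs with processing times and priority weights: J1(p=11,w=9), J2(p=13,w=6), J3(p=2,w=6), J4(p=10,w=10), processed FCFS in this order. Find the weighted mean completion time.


Completion times:
  J1: C=11, w×C=9×11=99
  J2: C=24, w×C=6×24=144
  J3: C=26, w×C=6×26=156
  J4: C=36, w×C=10×36=360
Sum w×C = 759
Sum w = 31
Weighted avg = 759/31
= 24.48


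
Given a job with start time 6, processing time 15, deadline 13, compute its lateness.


Completion = 6 + 15 = 21
Lateness = C - d = 21 - 13
= 8


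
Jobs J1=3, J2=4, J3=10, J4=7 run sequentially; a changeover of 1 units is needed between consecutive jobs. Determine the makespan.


Makespan = Σ processing + (n-1) × setup
= (3 + 4 + 10 + 7) + (4-1)×1
= 24 + 3
= 27 time units


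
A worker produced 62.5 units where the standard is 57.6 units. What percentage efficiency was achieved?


Efficiency = (actual / standard) × 100
= (62.5 / 57.6) × 100
= 108.5%


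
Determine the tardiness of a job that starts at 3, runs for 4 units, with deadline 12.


Completion = start + processing = 3 + 4 = 7
Tardiness = max(0, C - d) = max(0, 7 - 12)
= max(0, -5)
= 0


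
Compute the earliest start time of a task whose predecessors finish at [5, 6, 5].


ES = max of all predecessor completion times
Predecessors: [5, 6, 5]
ES = max(5, 6, 5)
= 6


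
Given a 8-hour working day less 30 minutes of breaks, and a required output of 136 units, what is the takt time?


Available = 8×60 - 30 = 450 min
Takt time = 450 / 136
= 3.31 min/unit


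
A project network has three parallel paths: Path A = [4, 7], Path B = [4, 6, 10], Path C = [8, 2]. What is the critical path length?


Path A: 4 + 7 = 11
Path B: 4 + 6 + 10 = 20
Path C: 8 + 2 = 10
Critical path = longest = max(11, 20, 10)
= 20 (Path B)


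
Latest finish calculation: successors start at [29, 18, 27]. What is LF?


LF = min of all successor start times
Successors start at: [29, 18, 27]
LF = min(29, 18, 27)
= 18


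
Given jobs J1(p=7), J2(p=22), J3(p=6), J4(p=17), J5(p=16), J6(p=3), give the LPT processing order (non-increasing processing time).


LPT: sort by longest processing time first
  J2: p=22
  J4: p=17
  J5: p=16
  J1: p=7
  J3: p=6
  J6: p=3
Order: J2 → J4 → J5 → J1 → J3 → J6


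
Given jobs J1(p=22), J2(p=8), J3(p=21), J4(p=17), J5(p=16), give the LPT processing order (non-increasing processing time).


LPT: sort by longest processing time first
  J1: p=22
  J3: p=21
  J4: p=17
  J5: p=16
  J2: p=8
Order: J1 → J3 → J4 → J5 → J2


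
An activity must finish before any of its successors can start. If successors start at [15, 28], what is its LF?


LF = min of all successor start times
Successors start at: [15, 28]
LF = min(15, 28)
= 15


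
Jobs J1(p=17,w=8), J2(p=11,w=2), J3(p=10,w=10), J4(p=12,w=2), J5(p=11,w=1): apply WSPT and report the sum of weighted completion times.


WSPT order (by p/w): J3 → J1 → J2 → J4 → J5
  J3: C=10, w·C=10×10=100
  J1: C=27, w·C=8×27=216
  J2: C=38, w·C=2×38=76
  J4: C=50, w·C=2×50=100
  J5: C=61, w·C=1×61=61
Σ w·C = 553
= 553


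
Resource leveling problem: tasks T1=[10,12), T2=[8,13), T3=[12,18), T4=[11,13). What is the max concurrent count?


Check each time point for overlaps:
  t=11: 3 tasks active (T1, T2, T4)
Max concurrent = 3


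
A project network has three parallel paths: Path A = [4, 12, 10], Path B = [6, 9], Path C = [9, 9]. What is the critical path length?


Path A: 4 + 12 + 10 = 26
Path B: 6 + 9 = 15
Path C: 9 + 9 = 18
Critical path = longest = max(26, 15, 18)
= 26 (Path A)


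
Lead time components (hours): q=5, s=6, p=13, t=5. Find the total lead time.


Lead time = queue + setup + processing + transit
= 5 + 6 + 13 + 5
= 29 hours


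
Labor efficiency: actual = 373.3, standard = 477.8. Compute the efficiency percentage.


Efficiency = (actual / standard) × 100
= (373.3 / 477.8) × 100
= 78.1%


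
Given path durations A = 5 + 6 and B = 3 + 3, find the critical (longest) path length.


Path A: 5 + 6 = 11
Path B: 3 + 3 = 6
Critical path = longest = max(11, 6)
= 11 (Path A)


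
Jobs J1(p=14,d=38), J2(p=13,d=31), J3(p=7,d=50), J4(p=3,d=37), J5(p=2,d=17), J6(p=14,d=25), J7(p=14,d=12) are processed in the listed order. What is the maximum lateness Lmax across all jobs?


Lateness per job (L = C - d):
  J1: C=14, d=38, L=-24
  J2: C=27, d=31, L=-4
  J3: C=34, d=50, L=-16
  J4: C=37, d=37, L=0
  J5: C=39, d=17, L=22
  J6: C=53, d=25, L=28
  J7: C=67, d=12, L=55
Lmax = max(-24, -4, -16, 0, 22, 28, 55)
= 55


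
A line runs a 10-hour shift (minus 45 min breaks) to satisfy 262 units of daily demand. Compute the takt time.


Available = 10×60 - 45 = 555 min
Takt time = 555 / 262
= 2.12 min/unit


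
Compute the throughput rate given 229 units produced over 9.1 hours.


Throughput = units / time
= 229 / 9.1
= 25.2 units/hour


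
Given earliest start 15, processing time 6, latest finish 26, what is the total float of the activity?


EF = ES + duration = 15 + 6 = 21
LS = LF - duration = 26 - 6 = 20
Total Float = LF - EF = 26 - 21
(or LS - ES = 20 - 15)
= 5


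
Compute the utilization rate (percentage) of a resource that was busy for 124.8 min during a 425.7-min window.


Utilization = busy / total × 100
= 124.8 / 425.7 × 100
= 29.3%


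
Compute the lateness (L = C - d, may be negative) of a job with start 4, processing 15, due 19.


Completion = 4 + 15 = 19
Lateness = C - d = 19 - 19
= 0


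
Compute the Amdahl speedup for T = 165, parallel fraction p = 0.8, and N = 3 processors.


Amdahl's law: T_p = T × ((1-p) + p/N)
= 165 × ((1-0.8) + 0.8/3)
= 165 × (0.20 + 0.2667)
= 165 × 0.4667
= 77.00
Speedup = 165/77.00
= 2.14×


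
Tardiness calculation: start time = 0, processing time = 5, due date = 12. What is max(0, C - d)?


Completion = start + processing = 0 + 5 = 5
Tardiness = max(0, C - d) = max(0, 5 - 12)
= max(0, -7)
= 0


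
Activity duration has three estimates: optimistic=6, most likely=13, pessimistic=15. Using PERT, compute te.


te = (o + 4m + p) / 6
= (6 + 4×13 + 15) / 6
= (6 + 52 + 15) / 6
= 73 / 6
= 12.17


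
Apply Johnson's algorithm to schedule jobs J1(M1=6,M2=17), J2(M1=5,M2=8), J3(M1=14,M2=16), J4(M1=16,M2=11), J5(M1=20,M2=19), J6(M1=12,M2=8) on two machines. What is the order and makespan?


Johnson's rule:
Group 1 (M1≤M2, sort by M1): ['J2', 'J1', 'J3']
Group 2 (M1>M2, sort desc M2): ['J5', 'J4', 'J6']
Sequence: J2 → J1 → J3 → J5 → J4 → J6
Makespan calculation:
  J2: M1 done=5, M2 done=13
  J1: M1 done=11, M2 done=30
  J3: M1 done=25, M2 done=46
  J5: M1 done=45, M2 done=65
  J4: M1 done=61, M2 done=76
  J6: M1 done=73, M2 done=84
= Sequence: J2 → J1 → J3 → J5 → J4 → J6, Makespan: 84


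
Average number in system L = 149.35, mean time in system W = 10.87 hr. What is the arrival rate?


Little's law: L = λW → λ = L / W
= 149.35 / 10.87
= 13.74 per hour


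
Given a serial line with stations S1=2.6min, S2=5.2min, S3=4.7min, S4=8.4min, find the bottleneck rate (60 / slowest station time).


Bottleneck = longest station time
Station times: [2.6, 5.2, 4.7, 8.4]
Max = 8.4 min
Rate = 60 / 8.4
= 7.14 units/hour (bottleneck: 8.4min)


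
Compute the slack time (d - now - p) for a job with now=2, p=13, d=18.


Slack = due - current_time - processing
= 18 - 2 - 13
= 3


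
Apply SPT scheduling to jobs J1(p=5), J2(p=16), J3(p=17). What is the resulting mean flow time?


SPT order: J1 → J2 → J3
Completion times:
  J1: C=5
  J2: C=21
  J3: C=38
Sum = 64, n = 3
Mean flow = 64/3
= 21.33


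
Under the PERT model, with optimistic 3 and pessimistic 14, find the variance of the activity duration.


σ² = ((p - o) / 6)² = (p - o)² / 36
= (14 - 3)² / 36
= 11² / 36
= 121 / 36
= 3.3611


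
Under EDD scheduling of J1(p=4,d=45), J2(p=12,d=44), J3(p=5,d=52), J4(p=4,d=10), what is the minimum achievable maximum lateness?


EDD order: J4 → J2 → J1 → J3
Completion and lateness:
  J4: C=4, d=10, L=4-10=-6
  J2: C=16, d=44, L=16-44=-28
  J1: C=20, d=45, L=20-45=-25
  J3: C=25, d=52, L=25-52=-27
Lmax = max(-6, -28, -25, -27)
= -6


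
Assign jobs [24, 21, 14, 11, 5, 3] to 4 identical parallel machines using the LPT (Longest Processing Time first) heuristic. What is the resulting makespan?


Jobs (LPT sorted): [24, 21, 14, 11, 5, 3]
Machines: 4
  J=24 → Machine 1 (load: 0+24=24)
  J=21 → Machine 2 (load: 0+21=21)
  J=14 → Machine 3 (load: 0+14=14)
  J=11 → Machine 4 (load: 0+11=11)
  J=5 → Machine 4 (load: 11+5=16)
  J=3 → Machine 3 (load: 14+3=17)
Machine loads: [24, 21, 17, 16]
Makespan = max = 24 time units


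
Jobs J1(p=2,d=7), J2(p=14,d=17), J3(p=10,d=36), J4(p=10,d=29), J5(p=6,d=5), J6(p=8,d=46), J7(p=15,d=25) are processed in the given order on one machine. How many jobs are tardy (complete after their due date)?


Completion vs due date:
  J1: C=2, d=7 → on time
  J2: C=16, d=17 → on time
  J3: C=26, d=36 → on time
  J4: C=36, d=29 → TARDY
  J5: C=42, d=5 → TARDY
  J6: C=50, d=46 → TARDY
  J7: C=65, d=25 → TARDY
Tardy jobs: J4, J5, J6, J7
Count = 4


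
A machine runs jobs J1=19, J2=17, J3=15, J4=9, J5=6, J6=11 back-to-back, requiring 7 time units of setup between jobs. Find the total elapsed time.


Makespan = Σ processing + (n-1) × setup
= (19 + 17 + 15 + 9 + 6 + 11) + (6-1)×7
= 77 + 35
= 112 time units


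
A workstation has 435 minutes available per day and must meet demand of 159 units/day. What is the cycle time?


Cycle time = available time / demand
= 435 / 159
= 2.74 min/unit


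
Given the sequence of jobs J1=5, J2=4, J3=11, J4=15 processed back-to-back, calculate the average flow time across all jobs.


Completion times:
  J1: completes at 5
  J2: completes at 9
  J3: completes at 20
  J4: completes at 35
Sum = 69
Average = 69/4
= 17.25
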